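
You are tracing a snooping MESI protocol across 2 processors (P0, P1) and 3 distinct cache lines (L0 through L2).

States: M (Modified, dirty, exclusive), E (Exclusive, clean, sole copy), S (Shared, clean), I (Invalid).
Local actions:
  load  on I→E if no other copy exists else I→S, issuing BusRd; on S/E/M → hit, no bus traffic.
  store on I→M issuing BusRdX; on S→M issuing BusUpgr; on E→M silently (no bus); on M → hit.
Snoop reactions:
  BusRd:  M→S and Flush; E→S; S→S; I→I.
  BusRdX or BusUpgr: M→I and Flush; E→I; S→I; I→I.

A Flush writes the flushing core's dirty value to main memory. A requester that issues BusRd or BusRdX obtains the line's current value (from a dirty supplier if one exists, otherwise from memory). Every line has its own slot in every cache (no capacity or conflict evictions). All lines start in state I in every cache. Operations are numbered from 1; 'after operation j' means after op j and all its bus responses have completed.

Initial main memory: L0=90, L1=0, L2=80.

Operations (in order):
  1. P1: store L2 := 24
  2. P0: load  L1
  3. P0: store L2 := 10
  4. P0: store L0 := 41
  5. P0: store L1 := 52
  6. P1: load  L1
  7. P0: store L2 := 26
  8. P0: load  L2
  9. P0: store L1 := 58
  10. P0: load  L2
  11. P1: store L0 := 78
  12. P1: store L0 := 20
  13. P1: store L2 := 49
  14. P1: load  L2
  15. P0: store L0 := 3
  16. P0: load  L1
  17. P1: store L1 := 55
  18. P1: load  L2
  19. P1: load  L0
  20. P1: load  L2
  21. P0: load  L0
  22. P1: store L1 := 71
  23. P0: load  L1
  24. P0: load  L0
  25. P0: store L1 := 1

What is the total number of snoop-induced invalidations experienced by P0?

invalidations = 3

[1] P1: store L2 := 24 | P0:I, P1:M(24) | bus: BusRdX
[2] P0: load  L1 | P0:E(0), P1:I | bus: BusRd
[3] P0: store L2 := 10 | P0:M(10), P1:I | bus: BusRdX,Flush
[4] P0: store L0 := 41 | P0:M(41), P1:I | bus: BusRdX
[5] P0: store L1 := 52 | P0:M(52), P1:I | bus: none
[6] P1: load  L1 | P0:S(52), P1:S(52) | bus: BusRd,Flush
[7] P0: store L2 := 26 | P0:M(26), P1:I | bus: none
[8] P0: load  L2 | P0:M(26), P1:I | bus: none
[9] P0: store L1 := 58 | P0:M(58), P1:I | bus: BusUpgr
[10] P0: load  L2 | P0:M(26), P1:I | bus: none
[11] P1: store L0 := 78 | P0:I, P1:M(78) | bus: BusRdX,Flush
[12] P1: store L0 := 20 | P0:I, P1:M(20) | bus: none
[13] P1: store L2 := 49 | P0:I, P1:M(49) | bus: BusRdX,Flush
[14] P1: load  L2 | P0:I, P1:M(49) | bus: none
[15] P0: store L0 := 3 | P0:M(3), P1:I | bus: BusRdX,Flush
[16] P0: load  L1 | P0:M(58), P1:I | bus: none
[17] P1: store L1 := 55 | P0:I, P1:M(55) | bus: BusRdX,Flush
[18] P1: load  L2 | P0:I, P1:M(49) | bus: none
[19] P1: load  L0 | P0:S(3), P1:S(3) | bus: BusRd,Flush
[20] P1: load  L2 | P0:I, P1:M(49) | bus: none
[21] P0: load  L0 | P0:S(3), P1:S(3) | bus: none
[22] P1: store L1 := 71 | P0:I, P1:M(71) | bus: none
[23] P0: load  L1 | P0:S(71), P1:S(71) | bus: BusRd,Flush
[24] P0: load  L0 | P0:S(3), P1:S(3) | bus: none
[25] P0: store L1 := 1 | P0:M(1), P1:I | bus: BusUpgr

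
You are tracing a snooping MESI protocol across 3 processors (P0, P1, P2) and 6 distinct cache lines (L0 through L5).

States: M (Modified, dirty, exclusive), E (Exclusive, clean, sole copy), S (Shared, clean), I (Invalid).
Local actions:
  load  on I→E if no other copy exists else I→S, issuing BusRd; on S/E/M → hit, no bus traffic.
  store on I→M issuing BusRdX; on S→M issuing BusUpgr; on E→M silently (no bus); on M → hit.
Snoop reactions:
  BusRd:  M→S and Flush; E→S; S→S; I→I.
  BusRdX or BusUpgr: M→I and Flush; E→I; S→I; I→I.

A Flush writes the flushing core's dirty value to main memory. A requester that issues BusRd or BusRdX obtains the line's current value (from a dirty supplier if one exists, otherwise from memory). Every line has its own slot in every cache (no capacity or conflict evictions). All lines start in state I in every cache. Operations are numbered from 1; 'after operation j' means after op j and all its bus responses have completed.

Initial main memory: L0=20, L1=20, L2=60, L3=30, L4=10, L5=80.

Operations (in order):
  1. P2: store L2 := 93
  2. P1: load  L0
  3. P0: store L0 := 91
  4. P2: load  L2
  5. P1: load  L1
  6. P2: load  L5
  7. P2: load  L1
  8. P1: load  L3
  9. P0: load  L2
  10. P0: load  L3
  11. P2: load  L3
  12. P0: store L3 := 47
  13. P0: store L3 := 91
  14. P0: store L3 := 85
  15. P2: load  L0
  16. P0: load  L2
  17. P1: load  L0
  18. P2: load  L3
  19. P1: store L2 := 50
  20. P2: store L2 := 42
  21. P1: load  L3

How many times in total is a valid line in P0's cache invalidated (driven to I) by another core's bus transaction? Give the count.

invalidations = 1

step 1: P2: store L2 := 93  ⟶  IIM  (L2)  txn=BusRdX  M[L2]=60
step 2: P1: load  L0  ⟶  IEI  (L0)  txn=BusRd  M[L0]=20
step 3: P0: store L0 := 91  ⟶  MII  (L0)  txn=BusRdX  M[L0]=20
step 4: P2: load  L2  ⟶  IIM  (L2)  txn=∅  M[L2]=60
step 5: P1: load  L1  ⟶  IEI  (L1)  txn=BusRd  M[L1]=20
step 6: P2: load  L5  ⟶  IIE  (L5)  txn=BusRd  M[L5]=80
step 7: P2: load  L1  ⟶  ISS  (L1)  txn=BusRd  M[L1]=20
step 8: P1: load  L3  ⟶  IEI  (L3)  txn=BusRd  M[L3]=30
step 9: P0: load  L2  ⟶  SIS  (L2)  txn=BusRd+Flush  M[L2]=93
step 10: P0: load  L3  ⟶  SSI  (L3)  txn=BusRd  M[L3]=30
step 11: P2: load  L3  ⟶  SSS  (L3)  txn=BusRd  M[L3]=30
step 12: P0: store L3 := 47  ⟶  MII  (L3)  txn=BusUpgr  M[L3]=30
step 13: P0: store L3 := 91  ⟶  MII  (L3)  txn=∅  M[L3]=30
step 14: P0: store L3 := 85  ⟶  MII  (L3)  txn=∅  M[L3]=30
step 15: P2: load  L0  ⟶  SIS  (L0)  txn=BusRd+Flush  M[L0]=91
step 16: P0: load  L2  ⟶  SIS  (L2)  txn=∅  M[L2]=93
step 17: P1: load  L0  ⟶  SSS  (L0)  txn=BusRd  M[L0]=91
step 18: P2: load  L3  ⟶  SIS  (L3)  txn=BusRd+Flush  M[L3]=85
step 19: P1: store L2 := 50  ⟶  IMI  (L2)  txn=BusRdX  M[L2]=93
step 20: P2: store L2 := 42  ⟶  IIM  (L2)  txn=BusRdX+Flush  M[L2]=50
step 21: P1: load  L3  ⟶  SSS  (L3)  txn=BusRd  M[L3]=85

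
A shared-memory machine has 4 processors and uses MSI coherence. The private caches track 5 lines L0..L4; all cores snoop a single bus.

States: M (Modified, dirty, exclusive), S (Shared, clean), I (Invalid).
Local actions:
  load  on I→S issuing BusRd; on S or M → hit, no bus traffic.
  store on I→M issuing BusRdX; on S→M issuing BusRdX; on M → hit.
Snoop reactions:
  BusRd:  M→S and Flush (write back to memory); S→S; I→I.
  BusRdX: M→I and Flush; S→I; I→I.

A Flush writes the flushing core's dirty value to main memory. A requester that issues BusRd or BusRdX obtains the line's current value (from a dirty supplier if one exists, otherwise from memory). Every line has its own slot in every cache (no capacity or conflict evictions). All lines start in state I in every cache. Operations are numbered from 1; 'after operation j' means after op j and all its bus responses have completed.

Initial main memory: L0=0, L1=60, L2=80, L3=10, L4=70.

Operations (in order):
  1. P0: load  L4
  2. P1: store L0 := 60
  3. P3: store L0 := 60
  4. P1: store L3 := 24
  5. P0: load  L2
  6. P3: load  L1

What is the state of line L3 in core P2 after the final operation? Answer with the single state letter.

state = I

step 1: P0: load  L4  ⟶  SIII  (L4)  txn=BusRd  M[L4]=70
step 2: P1: store L0 := 60  ⟶  IMII  (L0)  txn=BusRdX  M[L0]=0
step 3: P3: store L0 := 60  ⟶  IIIM  (L0)  txn=BusRdX+Flush  M[L0]=60
step 4: P1: store L3 := 24  ⟶  IMII  (L3)  txn=BusRdX  M[L3]=10
step 5: P0: load  L2  ⟶  SIII  (L2)  txn=BusRd  M[L2]=80
step 6: P3: load  L1  ⟶  IIIS  (L1)  txn=BusRd  M[L1]=60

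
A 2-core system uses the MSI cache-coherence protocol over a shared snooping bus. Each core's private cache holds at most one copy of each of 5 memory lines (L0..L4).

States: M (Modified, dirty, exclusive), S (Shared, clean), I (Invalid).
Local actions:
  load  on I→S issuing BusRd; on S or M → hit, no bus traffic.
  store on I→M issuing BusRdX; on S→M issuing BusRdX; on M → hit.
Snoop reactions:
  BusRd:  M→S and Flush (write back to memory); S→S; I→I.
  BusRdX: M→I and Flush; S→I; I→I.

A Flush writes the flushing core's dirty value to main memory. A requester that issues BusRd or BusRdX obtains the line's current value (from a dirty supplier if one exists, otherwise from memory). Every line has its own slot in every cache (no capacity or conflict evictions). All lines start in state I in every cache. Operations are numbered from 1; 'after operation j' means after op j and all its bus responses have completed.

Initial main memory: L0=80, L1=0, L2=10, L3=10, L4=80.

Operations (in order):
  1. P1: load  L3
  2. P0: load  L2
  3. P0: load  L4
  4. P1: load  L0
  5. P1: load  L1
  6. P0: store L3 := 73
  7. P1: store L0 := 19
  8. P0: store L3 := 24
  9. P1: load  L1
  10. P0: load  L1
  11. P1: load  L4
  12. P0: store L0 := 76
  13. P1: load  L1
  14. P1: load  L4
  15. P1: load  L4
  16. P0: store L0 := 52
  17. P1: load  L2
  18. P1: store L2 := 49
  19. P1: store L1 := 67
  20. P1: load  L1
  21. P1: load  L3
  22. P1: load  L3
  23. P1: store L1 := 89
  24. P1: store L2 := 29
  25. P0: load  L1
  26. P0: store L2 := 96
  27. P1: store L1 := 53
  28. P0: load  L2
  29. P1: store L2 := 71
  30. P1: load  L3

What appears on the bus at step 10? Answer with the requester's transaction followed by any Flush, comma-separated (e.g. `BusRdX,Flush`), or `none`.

1. P1: load  L3  bus=[BusRd]  L3: P0=I P1=S  mem[L3]=10
2. P0: load  L2  bus=[BusRd]  L2: P0=S P1=I  mem[L2]=10
3. P0: load  L4  bus=[BusRd]  L4: P0=S P1=I  mem[L4]=80
4. P1: load  L0  bus=[BusRd]  L0: P0=I P1=S  mem[L0]=80
5. P1: load  L1  bus=[BusRd]  L1: P0=I P1=S  mem[L1]=0
6. P0: store L3 := 73  bus=[BusRdX]  L3: P0=M P1=I  mem[L3]=10
7. P1: store L0 := 19  bus=[BusRdX]  L0: P0=I P1=M  mem[L0]=80
8. P0: store L3 := 24  bus=[-]  L3: P0=M P1=I  mem[L3]=10
9. P1: load  L1  bus=[-]  L1: P0=I P1=S  mem[L1]=0
10. P0: load  L1  bus=[BusRd]  L1: P0=S P1=S  mem[L1]=0
11. P1: load  L4  bus=[BusRd]  L4: P0=S P1=S  mem[L4]=80
12. P0: store L0 := 76  bus=[BusRdX,Flush]  L0: P0=M P1=I  mem[L0]=19
13. P1: load  L1  bus=[-]  L1: P0=S P1=S  mem[L1]=0
14. P1: load  L4  bus=[-]  L4: P0=S P1=S  mem[L4]=80
15. P1: load  L4  bus=[-]  L4: P0=S P1=S  mem[L4]=80
16. P0: store L0 := 52  bus=[-]  L0: P0=M P1=I  mem[L0]=19
17. P1: load  L2  bus=[BusRd]  L2: P0=S P1=S  mem[L2]=10
18. P1: store L2 := 49  bus=[BusRdX]  L2: P0=I P1=M  mem[L2]=10
19. P1: store L1 := 67  bus=[BusRdX]  L1: P0=I P1=M  mem[L1]=0
20. P1: load  L1  bus=[-]  L1: P0=I P1=M  mem[L1]=0
21. P1: load  L3  bus=[BusRd,Flush]  L3: P0=S P1=S  mem[L3]=24
22. P1: load  L3  bus=[-]  L3: P0=S P1=S  mem[L3]=24
23. P1: store L1 := 89  bus=[-]  L1: P0=I P1=M  mem[L1]=0
24. P1: store L2 := 29  bus=[-]  L2: P0=I P1=M  mem[L2]=10
25. P0: load  L1  bus=[BusRd,Flush]  L1: P0=S P1=S  mem[L1]=89
26. P0: store L2 := 96  bus=[BusRdX,Flush]  L2: P0=M P1=I  mem[L2]=29
27. P1: store L1 := 53  bus=[BusRdX]  L1: P0=I P1=M  mem[L1]=89
28. P0: load  L2  bus=[-]  L2: P0=M P1=I  mem[L2]=29
29. P1: store L2 := 71  bus=[BusRdX,Flush]  L2: P0=I P1=M  mem[L2]=96
30. P1: load  L3  bus=[-]  L3: P0=S P1=S  mem[L3]=24

bus = BusRd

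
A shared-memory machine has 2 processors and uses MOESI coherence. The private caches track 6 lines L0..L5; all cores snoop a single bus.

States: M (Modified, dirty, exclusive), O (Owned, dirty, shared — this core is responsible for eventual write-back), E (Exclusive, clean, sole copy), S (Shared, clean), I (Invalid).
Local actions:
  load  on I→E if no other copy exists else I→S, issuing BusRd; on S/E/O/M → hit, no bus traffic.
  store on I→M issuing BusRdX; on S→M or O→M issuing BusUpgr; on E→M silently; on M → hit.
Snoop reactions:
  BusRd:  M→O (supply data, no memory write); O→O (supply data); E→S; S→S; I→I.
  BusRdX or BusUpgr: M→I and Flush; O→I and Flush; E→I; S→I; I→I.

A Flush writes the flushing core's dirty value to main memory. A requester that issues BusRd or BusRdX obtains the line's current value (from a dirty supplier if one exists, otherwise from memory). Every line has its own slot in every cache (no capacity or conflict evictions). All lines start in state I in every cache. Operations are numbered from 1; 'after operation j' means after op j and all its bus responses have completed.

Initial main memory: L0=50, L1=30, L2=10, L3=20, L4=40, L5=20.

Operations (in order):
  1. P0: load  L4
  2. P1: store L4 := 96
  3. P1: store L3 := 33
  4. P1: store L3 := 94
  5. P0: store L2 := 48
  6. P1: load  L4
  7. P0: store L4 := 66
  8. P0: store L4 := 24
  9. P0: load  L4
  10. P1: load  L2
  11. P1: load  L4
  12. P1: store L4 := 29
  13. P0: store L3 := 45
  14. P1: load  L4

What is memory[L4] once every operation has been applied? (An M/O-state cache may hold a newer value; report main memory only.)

memory[L4] = 24

[1] P0: load  L4 | P0:E(40), P1:I | bus: BusRd
[2] P1: store L4 := 96 | P0:I, P1:M(96) | bus: BusRdX
[3] P1: store L3 := 33 | P0:I, P1:M(33) | bus: BusRdX
[4] P1: store L3 := 94 | P0:I, P1:M(94) | bus: none
[5] P0: store L2 := 48 | P0:M(48), P1:I | bus: BusRdX
[6] P1: load  L4 | P0:I, P1:M(96) | bus: none
[7] P0: store L4 := 66 | P0:M(66), P1:I | bus: BusRdX,Flush
[8] P0: store L4 := 24 | P0:M(24), P1:I | bus: none
[9] P0: load  L4 | P0:M(24), P1:I | bus: none
[10] P1: load  L2 | P0:O(48), P1:S(48) | bus: BusRd
[11] P1: load  L4 | P0:O(24), P1:S(24) | bus: BusRd
[12] P1: store L4 := 29 | P0:I, P1:M(29) | bus: BusUpgr,Flush
[13] P0: store L3 := 45 | P0:M(45), P1:I | bus: BusRdX,Flush
[14] P1: load  L4 | P0:I, P1:M(29) | bus: none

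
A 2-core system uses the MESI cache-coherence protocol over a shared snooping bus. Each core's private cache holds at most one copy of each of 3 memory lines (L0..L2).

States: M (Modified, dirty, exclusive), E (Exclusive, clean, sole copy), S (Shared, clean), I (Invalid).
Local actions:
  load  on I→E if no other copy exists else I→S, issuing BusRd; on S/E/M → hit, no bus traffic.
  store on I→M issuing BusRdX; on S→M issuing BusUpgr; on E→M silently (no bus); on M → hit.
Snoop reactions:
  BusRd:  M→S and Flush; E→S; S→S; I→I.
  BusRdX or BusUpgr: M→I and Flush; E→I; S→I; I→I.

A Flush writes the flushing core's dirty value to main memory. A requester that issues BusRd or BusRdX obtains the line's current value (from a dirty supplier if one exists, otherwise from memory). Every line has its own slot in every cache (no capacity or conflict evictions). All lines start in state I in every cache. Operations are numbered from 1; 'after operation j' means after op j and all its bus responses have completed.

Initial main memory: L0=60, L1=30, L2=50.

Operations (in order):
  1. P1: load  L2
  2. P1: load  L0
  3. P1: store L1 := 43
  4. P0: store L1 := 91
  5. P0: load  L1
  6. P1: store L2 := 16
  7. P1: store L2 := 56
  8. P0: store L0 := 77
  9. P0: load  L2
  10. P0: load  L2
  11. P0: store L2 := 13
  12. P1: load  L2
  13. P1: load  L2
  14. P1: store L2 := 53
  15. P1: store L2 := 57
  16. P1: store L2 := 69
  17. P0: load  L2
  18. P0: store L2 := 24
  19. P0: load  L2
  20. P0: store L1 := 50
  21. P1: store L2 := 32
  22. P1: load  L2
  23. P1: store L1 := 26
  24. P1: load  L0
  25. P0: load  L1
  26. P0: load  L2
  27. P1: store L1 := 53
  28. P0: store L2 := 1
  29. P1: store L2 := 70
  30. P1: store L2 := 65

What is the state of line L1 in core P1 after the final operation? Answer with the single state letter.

state = M

  op1 P1: load  L2 → I/E on L2; bus BusRd; mem=50
  op2 P1: load  L0 → I/E on L0; bus BusRd; mem=60
  op3 P1: store L1 := 43 → I/M on L1; bus BusRdX; mem=30
  op4 P0: store L1 := 91 → M/I on L1; bus BusRdX Flush; mem=43
  op5 P0: load  L1 → M/I on L1; bus (none); mem=43
  op6 P1: store L2 := 16 → I/M on L2; bus (none); mem=50
  op7 P1: store L2 := 56 → I/M on L2; bus (none); mem=50
  op8 P0: store L0 := 77 → M/I on L0; bus BusRdX; mem=60
  op9 P0: load  L2 → S/S on L2; bus BusRd Flush; mem=56
  op10 P0: load  L2 → S/S on L2; bus (none); mem=56
  op11 P0: store L2 := 13 → M/I on L2; bus BusUpgr; mem=56
  op12 P1: load  L2 → S/S on L2; bus BusRd Flush; mem=13
  op13 P1: load  L2 → S/S on L2; bus (none); mem=13
  op14 P1: store L2 := 53 → I/M on L2; bus BusUpgr; mem=13
  op15 P1: store L2 := 57 → I/M on L2; bus (none); mem=13
  op16 P1: store L2 := 69 → I/M on L2; bus (none); mem=13
  op17 P0: load  L2 → S/S on L2; bus BusRd Flush; mem=69
  op18 P0: store L2 := 24 → M/I on L2; bus BusUpgr; mem=69
  op19 P0: load  L2 → M/I on L2; bus (none); mem=69
  op20 P0: store L1 := 50 → M/I on L1; bus (none); mem=43
  op21 P1: store L2 := 32 → I/M on L2; bus BusRdX Flush; mem=24
  op22 P1: load  L2 → I/M on L2; bus (none); mem=24
  op23 P1: store L1 := 26 → I/M on L1; bus BusRdX Flush; mem=50
  op24 P1: load  L0 → S/S on L0; bus BusRd Flush; mem=77
  op25 P0: load  L1 → S/S on L1; bus BusRd Flush; mem=26
  op26 P0: load  L2 → S/S on L2; bus BusRd Flush; mem=32
  op27 P1: store L1 := 53 → I/M on L1; bus BusUpgr; mem=26
  op28 P0: store L2 := 1 → M/I on L2; bus BusUpgr; mem=32
  op29 P1: store L2 := 70 → I/M on L2; bus BusRdX Flush; mem=1
  op30 P1: store L2 := 65 → I/M on L2; bus (none); mem=1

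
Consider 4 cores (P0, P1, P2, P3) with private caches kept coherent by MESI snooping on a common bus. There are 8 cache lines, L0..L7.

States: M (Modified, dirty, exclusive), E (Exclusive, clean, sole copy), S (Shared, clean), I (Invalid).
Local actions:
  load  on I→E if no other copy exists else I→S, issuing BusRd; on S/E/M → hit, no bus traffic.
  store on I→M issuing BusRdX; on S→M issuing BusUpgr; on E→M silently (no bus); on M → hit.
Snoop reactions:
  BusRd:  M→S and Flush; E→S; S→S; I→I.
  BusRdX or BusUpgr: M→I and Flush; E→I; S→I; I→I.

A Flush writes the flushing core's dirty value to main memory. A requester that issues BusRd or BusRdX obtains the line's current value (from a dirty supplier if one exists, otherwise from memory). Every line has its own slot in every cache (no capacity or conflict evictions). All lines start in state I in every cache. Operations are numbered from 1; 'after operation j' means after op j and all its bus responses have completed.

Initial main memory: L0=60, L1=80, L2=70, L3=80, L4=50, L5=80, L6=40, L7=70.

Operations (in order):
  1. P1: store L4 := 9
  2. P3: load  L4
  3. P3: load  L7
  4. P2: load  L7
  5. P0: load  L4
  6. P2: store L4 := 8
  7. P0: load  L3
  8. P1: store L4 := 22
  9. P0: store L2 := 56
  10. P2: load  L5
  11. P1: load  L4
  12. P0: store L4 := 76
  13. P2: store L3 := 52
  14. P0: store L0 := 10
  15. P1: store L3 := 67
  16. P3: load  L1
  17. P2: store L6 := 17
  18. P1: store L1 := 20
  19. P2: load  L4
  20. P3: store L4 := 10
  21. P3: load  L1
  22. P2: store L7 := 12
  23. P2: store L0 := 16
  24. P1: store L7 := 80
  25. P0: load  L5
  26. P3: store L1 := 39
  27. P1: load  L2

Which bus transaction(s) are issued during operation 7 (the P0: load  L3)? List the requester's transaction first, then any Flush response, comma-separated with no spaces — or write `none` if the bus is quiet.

[1] P1: store L4 := 9 | P0:I, P1:M(9), P2:I, P3:I | bus: BusRdX
[2] P3: load  L4 | P0:I, P1:S(9), P2:I, P3:S(9) | bus: BusRd,Flush
[3] P3: load  L7 | P0:I, P1:I, P2:I, P3:E(70) | bus: BusRd
[4] P2: load  L7 | P0:I, P1:I, P2:S(70), P3:S(70) | bus: BusRd
[5] P0: load  L4 | P0:S(9), P1:S(9), P2:I, P3:S(9) | bus: BusRd
[6] P2: store L4 := 8 | P0:I, P1:I, P2:M(8), P3:I | bus: BusRdX
[7] P0: load  L3 | P0:E(80), P1:I, P2:I, P3:I | bus: BusRd
[8] P1: store L4 := 22 | P0:I, P1:M(22), P2:I, P3:I | bus: BusRdX,Flush
[9] P0: store L2 := 56 | P0:M(56), P1:I, P2:I, P3:I | bus: BusRdX
[10] P2: load  L5 | P0:I, P1:I, P2:E(80), P3:I | bus: BusRd
[11] P1: load  L4 | P0:I, P1:M(22), P2:I, P3:I | bus: none
[12] P0: store L4 := 76 | P0:M(76), P1:I, P2:I, P3:I | bus: BusRdX,Flush
[13] P2: store L3 := 52 | P0:I, P1:I, P2:M(52), P3:I | bus: BusRdX
[14] P0: store L0 := 10 | P0:M(10), P1:I, P2:I, P3:I | bus: BusRdX
[15] P1: store L3 := 67 | P0:I, P1:M(67), P2:I, P3:I | bus: BusRdX,Flush
[16] P3: load  L1 | P0:I, P1:I, P2:I, P3:E(80) | bus: BusRd
[17] P2: store L6 := 17 | P0:I, P1:I, P2:M(17), P3:I | bus: BusRdX
[18] P1: store L1 := 20 | P0:I, P1:M(20), P2:I, P3:I | bus: BusRdX
[19] P2: load  L4 | P0:S(76), P1:I, P2:S(76), P3:I | bus: BusRd,Flush
[20] P3: store L4 := 10 | P0:I, P1:I, P2:I, P3:M(10) | bus: BusRdX
[21] P3: load  L1 | P0:I, P1:S(20), P2:I, P3:S(20) | bus: BusRd,Flush
[22] P2: store L7 := 12 | P0:I, P1:I, P2:M(12), P3:I | bus: BusUpgr
[23] P2: store L0 := 16 | P0:I, P1:I, P2:M(16), P3:I | bus: BusRdX,Flush
[24] P1: store L7 := 80 | P0:I, P1:M(80), P2:I, P3:I | bus: BusRdX,Flush
[25] P0: load  L5 | P0:S(80), P1:I, P2:S(80), P3:I | bus: BusRd
[26] P3: store L1 := 39 | P0:I, P1:I, P2:I, P3:M(39) | bus: BusUpgr
[27] P1: load  L2 | P0:S(56), P1:S(56), P2:I, P3:I | bus: BusRd,Flush

bus = BusRd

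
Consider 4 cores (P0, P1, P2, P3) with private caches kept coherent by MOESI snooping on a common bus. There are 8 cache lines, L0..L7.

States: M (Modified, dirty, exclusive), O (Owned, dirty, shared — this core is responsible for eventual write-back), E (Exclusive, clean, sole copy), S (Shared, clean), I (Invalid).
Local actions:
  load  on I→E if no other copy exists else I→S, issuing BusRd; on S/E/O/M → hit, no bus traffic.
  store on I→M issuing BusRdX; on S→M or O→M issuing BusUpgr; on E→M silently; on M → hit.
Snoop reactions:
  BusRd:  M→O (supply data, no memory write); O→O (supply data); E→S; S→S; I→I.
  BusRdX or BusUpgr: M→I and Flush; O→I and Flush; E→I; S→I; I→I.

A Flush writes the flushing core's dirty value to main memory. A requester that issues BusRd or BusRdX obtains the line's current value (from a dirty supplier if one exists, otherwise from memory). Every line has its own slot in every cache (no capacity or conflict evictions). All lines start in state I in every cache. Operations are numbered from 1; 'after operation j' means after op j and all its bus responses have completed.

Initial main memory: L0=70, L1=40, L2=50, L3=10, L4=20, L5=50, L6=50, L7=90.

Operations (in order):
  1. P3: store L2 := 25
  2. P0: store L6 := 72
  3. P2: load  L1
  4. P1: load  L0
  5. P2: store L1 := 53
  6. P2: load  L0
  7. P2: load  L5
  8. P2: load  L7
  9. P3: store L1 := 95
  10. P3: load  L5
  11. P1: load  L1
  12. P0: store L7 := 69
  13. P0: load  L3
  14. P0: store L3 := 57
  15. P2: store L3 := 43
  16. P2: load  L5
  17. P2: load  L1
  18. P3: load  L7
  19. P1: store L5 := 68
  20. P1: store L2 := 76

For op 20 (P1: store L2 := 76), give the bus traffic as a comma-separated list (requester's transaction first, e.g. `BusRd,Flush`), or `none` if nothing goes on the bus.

  op1 P3: store L2 := 25 → I/I/I/M on L2; bus BusRdX; mem=50
  op2 P0: store L6 := 72 → M/I/I/I on L6; bus BusRdX; mem=50
  op3 P2: load  L1 → I/I/E/I on L1; bus BusRd; mem=40
  op4 P1: load  L0 → I/E/I/I on L0; bus BusRd; mem=70
  op5 P2: store L1 := 53 → I/I/M/I on L1; bus (none); mem=40
  op6 P2: load  L0 → I/S/S/I on L0; bus BusRd; mem=70
  op7 P2: load  L5 → I/I/E/I on L5; bus BusRd; mem=50
  op8 P2: load  L7 → I/I/E/I on L7; bus BusRd; mem=90
  op9 P3: store L1 := 95 → I/I/I/M on L1; bus BusRdX Flush; mem=53
  op10 P3: load  L5 → I/I/S/S on L5; bus BusRd; mem=50
  op11 P1: load  L1 → I/S/I/O on L1; bus BusRd; mem=53
  op12 P0: store L7 := 69 → M/I/I/I on L7; bus BusRdX; mem=90
  op13 P0: load  L3 → E/I/I/I on L3; bus BusRd; mem=10
  op14 P0: store L3 := 57 → M/I/I/I on L3; bus (none); mem=10
  op15 P2: store L3 := 43 → I/I/M/I on L3; bus BusRdX Flush; mem=57
  op16 P2: load  L5 → I/I/S/S on L5; bus (none); mem=50
  op17 P2: load  L1 → I/S/S/O on L1; bus BusRd; mem=53
  op18 P3: load  L7 → O/I/I/S on L7; bus BusRd; mem=90
  op19 P1: store L5 := 68 → I/M/I/I on L5; bus BusRdX; mem=50
  op20 P1: store L2 := 76 → I/M/I/I on L2; bus BusRdX Flush; mem=25

bus = BusRdX,Flush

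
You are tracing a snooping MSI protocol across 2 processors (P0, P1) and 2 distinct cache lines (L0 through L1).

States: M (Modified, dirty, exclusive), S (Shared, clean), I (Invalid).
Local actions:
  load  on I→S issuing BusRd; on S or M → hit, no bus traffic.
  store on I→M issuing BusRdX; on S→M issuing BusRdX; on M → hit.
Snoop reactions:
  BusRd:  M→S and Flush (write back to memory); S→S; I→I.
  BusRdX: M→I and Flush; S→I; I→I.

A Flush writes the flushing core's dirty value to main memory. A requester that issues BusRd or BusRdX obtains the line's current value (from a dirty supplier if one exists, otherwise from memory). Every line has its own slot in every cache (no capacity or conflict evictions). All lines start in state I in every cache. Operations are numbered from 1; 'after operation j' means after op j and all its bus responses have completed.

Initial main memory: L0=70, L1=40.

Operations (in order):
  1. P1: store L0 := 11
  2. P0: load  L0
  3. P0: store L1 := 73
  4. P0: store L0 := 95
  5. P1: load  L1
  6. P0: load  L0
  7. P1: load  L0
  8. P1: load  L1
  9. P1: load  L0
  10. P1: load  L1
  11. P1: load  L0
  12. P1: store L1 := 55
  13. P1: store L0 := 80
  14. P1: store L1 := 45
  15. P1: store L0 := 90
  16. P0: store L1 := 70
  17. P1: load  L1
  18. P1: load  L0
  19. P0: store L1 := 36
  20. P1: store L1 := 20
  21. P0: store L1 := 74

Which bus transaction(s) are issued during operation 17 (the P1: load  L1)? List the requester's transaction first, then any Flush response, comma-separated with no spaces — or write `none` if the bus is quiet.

bus = BusRd,Flush

[1] P1: store L0 := 11 | P0:I, P1:M(11) | bus: BusRdX
[2] P0: load  L0 | P0:S(11), P1:S(11) | bus: BusRd,Flush
[3] P0: store L1 := 73 | P0:M(73), P1:I | bus: BusRdX
[4] P0: store L0 := 95 | P0:M(95), P1:I | bus: BusRdX
[5] P1: load  L1 | P0:S(73), P1:S(73) | bus: BusRd,Flush
[6] P0: load  L0 | P0:M(95), P1:I | bus: none
[7] P1: load  L0 | P0:S(95), P1:S(95) | bus: BusRd,Flush
[8] P1: load  L1 | P0:S(73), P1:S(73) | bus: none
[9] P1: load  L0 | P0:S(95), P1:S(95) | bus: none
[10] P1: load  L1 | P0:S(73), P1:S(73) | bus: none
[11] P1: load  L0 | P0:S(95), P1:S(95) | bus: none
[12] P1: store L1 := 55 | P0:I, P1:M(55) | bus: BusRdX
[13] P1: store L0 := 80 | P0:I, P1:M(80) | bus: BusRdX
[14] P1: store L1 := 45 | P0:I, P1:M(45) | bus: none
[15] P1: store L0 := 90 | P0:I, P1:M(90) | bus: none
[16] P0: store L1 := 70 | P0:M(70), P1:I | bus: BusRdX,Flush
[17] P1: load  L1 | P0:S(70), P1:S(70) | bus: BusRd,Flush
[18] P1: load  L0 | P0:I, P1:M(90) | bus: none
[19] P0: store L1 := 36 | P0:M(36), P1:I | bus: BusRdX
[20] P1: store L1 := 20 | P0:I, P1:M(20) | bus: BusRdX,Flush
[21] P0: store L1 := 74 | P0:M(74), P1:I | bus: BusRdX,Flush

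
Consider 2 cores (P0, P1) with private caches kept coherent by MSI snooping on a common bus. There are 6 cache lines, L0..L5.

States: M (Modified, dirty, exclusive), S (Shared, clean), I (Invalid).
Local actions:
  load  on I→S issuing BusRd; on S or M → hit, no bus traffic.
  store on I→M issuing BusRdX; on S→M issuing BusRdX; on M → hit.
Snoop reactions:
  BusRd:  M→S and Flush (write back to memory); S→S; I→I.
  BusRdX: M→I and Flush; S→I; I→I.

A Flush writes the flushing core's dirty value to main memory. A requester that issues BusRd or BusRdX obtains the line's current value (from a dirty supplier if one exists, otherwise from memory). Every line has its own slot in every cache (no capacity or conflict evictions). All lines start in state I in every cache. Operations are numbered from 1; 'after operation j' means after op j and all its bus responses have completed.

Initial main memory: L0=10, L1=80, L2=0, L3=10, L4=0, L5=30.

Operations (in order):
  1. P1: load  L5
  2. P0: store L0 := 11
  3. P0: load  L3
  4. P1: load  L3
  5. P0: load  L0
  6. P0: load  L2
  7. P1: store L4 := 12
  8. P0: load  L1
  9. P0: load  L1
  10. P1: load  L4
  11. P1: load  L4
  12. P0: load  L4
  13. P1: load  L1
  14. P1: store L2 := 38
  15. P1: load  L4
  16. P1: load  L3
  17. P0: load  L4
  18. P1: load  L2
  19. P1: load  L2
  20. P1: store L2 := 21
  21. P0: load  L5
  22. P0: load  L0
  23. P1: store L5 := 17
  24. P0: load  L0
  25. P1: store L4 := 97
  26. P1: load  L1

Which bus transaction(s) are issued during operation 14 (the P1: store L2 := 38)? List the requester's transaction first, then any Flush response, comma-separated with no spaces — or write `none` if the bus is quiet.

step 1: P1: load  L5  ⟶  IS  (L5)  txn=BusRd  M[L5]=30
step 2: P0: store L0 := 11  ⟶  MI  (L0)  txn=BusRdX  M[L0]=10
step 3: P0: load  L3  ⟶  SI  (L3)  txn=BusRd  M[L3]=10
step 4: P1: load  L3  ⟶  SS  (L3)  txn=BusRd  M[L3]=10
step 5: P0: load  L0  ⟶  MI  (L0)  txn=∅  M[L0]=10
step 6: P0: load  L2  ⟶  SI  (L2)  txn=BusRd  M[L2]=0
step 7: P1: store L4 := 12  ⟶  IM  (L4)  txn=BusRdX  M[L4]=0
step 8: P0: load  L1  ⟶  SI  (L1)  txn=BusRd  M[L1]=80
step 9: P0: load  L1  ⟶  SI  (L1)  txn=∅  M[L1]=80
step 10: P1: load  L4  ⟶  IM  (L4)  txn=∅  M[L4]=0
step 11: P1: load  L4  ⟶  IM  (L4)  txn=∅  M[L4]=0
step 12: P0: load  L4  ⟶  SS  (L4)  txn=BusRd+Flush  M[L4]=12
step 13: P1: load  L1  ⟶  SS  (L1)  txn=BusRd  M[L1]=80
step 14: P1: store L2 := 38  ⟶  IM  (L2)  txn=BusRdX  M[L2]=0
step 15: P1: load  L4  ⟶  SS  (L4)  txn=∅  M[L4]=12
step 16: P1: load  L3  ⟶  SS  (L3)  txn=∅  M[L3]=10
step 17: P0: load  L4  ⟶  SS  (L4)  txn=∅  M[L4]=12
step 18: P1: load  L2  ⟶  IM  (L2)  txn=∅  M[L2]=0
step 19: P1: load  L2  ⟶  IM  (L2)  txn=∅  M[L2]=0
step 20: P1: store L2 := 21  ⟶  IM  (L2)  txn=∅  M[L2]=0
step 21: P0: load  L5  ⟶  SS  (L5)  txn=BusRd  M[L5]=30
step 22: P0: load  L0  ⟶  MI  (L0)  txn=∅  M[L0]=10
step 23: P1: store L5 := 17  ⟶  IM  (L5)  txn=BusRdX  M[L5]=30
step 24: P0: load  L0  ⟶  MI  (L0)  txn=∅  M[L0]=10
step 25: P1: store L4 := 97  ⟶  IM  (L4)  txn=BusRdX  M[L4]=12
step 26: P1: load  L1  ⟶  SS  (L1)  txn=∅  M[L1]=80

bus = BusRdX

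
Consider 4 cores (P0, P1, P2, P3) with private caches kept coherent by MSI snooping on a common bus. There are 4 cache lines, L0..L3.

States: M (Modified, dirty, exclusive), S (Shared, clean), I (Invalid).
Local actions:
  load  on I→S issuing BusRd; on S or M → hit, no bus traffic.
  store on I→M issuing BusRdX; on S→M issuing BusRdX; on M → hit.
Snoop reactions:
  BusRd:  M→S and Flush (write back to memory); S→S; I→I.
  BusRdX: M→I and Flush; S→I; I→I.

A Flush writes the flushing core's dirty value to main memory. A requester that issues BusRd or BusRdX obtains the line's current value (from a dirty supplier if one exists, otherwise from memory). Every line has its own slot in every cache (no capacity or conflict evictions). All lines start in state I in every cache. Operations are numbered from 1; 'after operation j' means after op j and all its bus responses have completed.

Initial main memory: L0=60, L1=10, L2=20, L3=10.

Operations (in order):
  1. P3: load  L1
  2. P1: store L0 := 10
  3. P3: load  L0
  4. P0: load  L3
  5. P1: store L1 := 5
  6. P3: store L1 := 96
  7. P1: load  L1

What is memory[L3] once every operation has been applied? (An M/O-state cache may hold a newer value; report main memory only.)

1. P3: load  L1  bus=[BusRd]  L1: P0=I P1=I P2=I P3=S  mem[L1]=10
2. P1: store L0 := 10  bus=[BusRdX]  L0: P0=I P1=M P2=I P3=I  mem[L0]=60
3. P3: load  L0  bus=[BusRd,Flush]  L0: P0=I P1=S P2=I P3=S  mem[L0]=10
4. P0: load  L3  bus=[BusRd]  L3: P0=S P1=I P2=I P3=I  mem[L3]=10
5. P1: store L1 := 5  bus=[BusRdX]  L1: P0=I P1=M P2=I P3=I  mem[L1]=10
6. P3: store L1 := 96  bus=[BusRdX,Flush]  L1: P0=I P1=I P2=I P3=M  mem[L1]=5
7. P1: load  L1  bus=[BusRd,Flush]  L1: P0=I P1=S P2=I P3=S  mem[L1]=96

memory[L3] = 10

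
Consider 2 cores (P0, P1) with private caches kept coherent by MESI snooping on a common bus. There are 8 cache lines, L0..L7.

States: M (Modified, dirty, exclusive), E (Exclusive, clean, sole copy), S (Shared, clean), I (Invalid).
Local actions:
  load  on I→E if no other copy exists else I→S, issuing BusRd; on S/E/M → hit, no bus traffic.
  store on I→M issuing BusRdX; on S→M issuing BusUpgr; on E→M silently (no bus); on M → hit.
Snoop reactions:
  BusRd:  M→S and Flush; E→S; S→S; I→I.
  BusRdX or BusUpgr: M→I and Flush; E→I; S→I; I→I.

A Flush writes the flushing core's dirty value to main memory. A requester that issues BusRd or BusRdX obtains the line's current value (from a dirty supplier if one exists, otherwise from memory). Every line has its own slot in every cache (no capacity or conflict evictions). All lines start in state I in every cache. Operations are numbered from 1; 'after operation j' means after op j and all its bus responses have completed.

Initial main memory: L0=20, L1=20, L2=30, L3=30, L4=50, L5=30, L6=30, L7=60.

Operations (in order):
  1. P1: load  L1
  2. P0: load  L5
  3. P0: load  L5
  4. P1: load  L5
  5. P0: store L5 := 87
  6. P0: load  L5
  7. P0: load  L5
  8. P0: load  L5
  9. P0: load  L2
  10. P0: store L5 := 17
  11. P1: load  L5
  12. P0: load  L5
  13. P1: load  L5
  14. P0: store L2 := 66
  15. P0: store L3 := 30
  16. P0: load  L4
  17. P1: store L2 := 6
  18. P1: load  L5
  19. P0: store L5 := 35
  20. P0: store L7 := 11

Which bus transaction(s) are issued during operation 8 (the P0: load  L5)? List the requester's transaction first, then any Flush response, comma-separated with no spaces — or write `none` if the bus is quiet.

bus = none

[1] P1: load  L1 | P0:I, P1:E(20) | bus: BusRd
[2] P0: load  L5 | P0:E(30), P1:I | bus: BusRd
[3] P0: load  L5 | P0:E(30), P1:I | bus: none
[4] P1: load  L5 | P0:S(30), P1:S(30) | bus: BusRd
[5] P0: store L5 := 87 | P0:M(87), P1:I | bus: BusUpgr
[6] P0: load  L5 | P0:M(87), P1:I | bus: none
[7] P0: load  L5 | P0:M(87), P1:I | bus: none
[8] P0: load  L5 | P0:M(87), P1:I | bus: none
[9] P0: load  L2 | P0:E(30), P1:I | bus: BusRd
[10] P0: store L5 := 17 | P0:M(17), P1:I | bus: none
[11] P1: load  L5 | P0:S(17), P1:S(17) | bus: BusRd,Flush
[12] P0: load  L5 | P0:S(17), P1:S(17) | bus: none
[13] P1: load  L5 | P0:S(17), P1:S(17) | bus: none
[14] P0: store L2 := 66 | P0:M(66), P1:I | bus: none
[15] P0: store L3 := 30 | P0:M(30), P1:I | bus: BusRdX
[16] P0: load  L4 | P0:E(50), P1:I | bus: BusRd
[17] P1: store L2 := 6 | P0:I, P1:M(6) | bus: BusRdX,Flush
[18] P1: load  L5 | P0:S(17), P1:S(17) | bus: none
[19] P0: store L5 := 35 | P0:M(35), P1:I | bus: BusUpgr
[20] P0: store L7 := 11 | P0:M(11), P1:I | bus: BusRdX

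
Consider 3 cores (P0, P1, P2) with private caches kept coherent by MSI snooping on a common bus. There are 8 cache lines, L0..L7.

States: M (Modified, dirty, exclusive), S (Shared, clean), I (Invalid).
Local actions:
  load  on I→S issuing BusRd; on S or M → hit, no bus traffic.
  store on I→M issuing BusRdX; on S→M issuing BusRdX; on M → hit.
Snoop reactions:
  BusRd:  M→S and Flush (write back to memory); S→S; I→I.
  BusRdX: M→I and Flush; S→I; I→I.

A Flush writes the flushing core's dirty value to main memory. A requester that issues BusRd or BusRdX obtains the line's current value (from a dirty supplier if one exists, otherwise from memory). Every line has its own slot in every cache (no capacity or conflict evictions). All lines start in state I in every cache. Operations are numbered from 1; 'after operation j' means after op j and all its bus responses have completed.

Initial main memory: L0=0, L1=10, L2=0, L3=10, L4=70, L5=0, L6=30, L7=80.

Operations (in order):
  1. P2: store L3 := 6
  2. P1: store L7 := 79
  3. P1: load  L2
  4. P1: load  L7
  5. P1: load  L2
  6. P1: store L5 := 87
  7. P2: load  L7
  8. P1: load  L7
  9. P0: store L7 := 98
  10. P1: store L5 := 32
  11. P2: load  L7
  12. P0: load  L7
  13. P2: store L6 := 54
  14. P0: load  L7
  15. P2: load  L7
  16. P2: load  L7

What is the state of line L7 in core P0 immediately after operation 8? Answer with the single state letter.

state = I

step 1: P2: store L3 := 6  ⟶  IIM  (L3)  txn=BusRdX  M[L3]=10
step 2: P1: store L7 := 79  ⟶  IMI  (L7)  txn=BusRdX  M[L7]=80
step 3: P1: load  L2  ⟶  ISI  (L2)  txn=BusRd  M[L2]=0
step 4: P1: load  L7  ⟶  IMI  (L7)  txn=∅  M[L7]=80
step 5: P1: load  L2  ⟶  ISI  (L2)  txn=∅  M[L2]=0
step 6: P1: store L5 := 87  ⟶  IMI  (L5)  txn=BusRdX  M[L5]=0
step 7: P2: load  L7  ⟶  ISS  (L7)  txn=BusRd+Flush  M[L7]=79
step 8: P1: load  L7  ⟶  ISS  (L7)  txn=∅  M[L7]=79
step 9: P0: store L7 := 98  ⟶  MII  (L7)  txn=BusRdX  M[L7]=79
step 10: P1: store L5 := 32  ⟶  IMI  (L5)  txn=∅  M[L5]=0
step 11: P2: load  L7  ⟶  SIS  (L7)  txn=BusRd+Flush  M[L7]=98
step 12: P0: load  L7  ⟶  SIS  (L7)  txn=∅  M[L7]=98
step 13: P2: store L6 := 54  ⟶  IIM  (L6)  txn=BusRdX  M[L6]=30
step 14: P0: load  L7  ⟶  SIS  (L7)  txn=∅  M[L7]=98
step 15: P2: load  L7  ⟶  SIS  (L7)  txn=∅  M[L7]=98
step 16: P2: load  L7  ⟶  SIS  (L7)  txn=∅  M[L7]=98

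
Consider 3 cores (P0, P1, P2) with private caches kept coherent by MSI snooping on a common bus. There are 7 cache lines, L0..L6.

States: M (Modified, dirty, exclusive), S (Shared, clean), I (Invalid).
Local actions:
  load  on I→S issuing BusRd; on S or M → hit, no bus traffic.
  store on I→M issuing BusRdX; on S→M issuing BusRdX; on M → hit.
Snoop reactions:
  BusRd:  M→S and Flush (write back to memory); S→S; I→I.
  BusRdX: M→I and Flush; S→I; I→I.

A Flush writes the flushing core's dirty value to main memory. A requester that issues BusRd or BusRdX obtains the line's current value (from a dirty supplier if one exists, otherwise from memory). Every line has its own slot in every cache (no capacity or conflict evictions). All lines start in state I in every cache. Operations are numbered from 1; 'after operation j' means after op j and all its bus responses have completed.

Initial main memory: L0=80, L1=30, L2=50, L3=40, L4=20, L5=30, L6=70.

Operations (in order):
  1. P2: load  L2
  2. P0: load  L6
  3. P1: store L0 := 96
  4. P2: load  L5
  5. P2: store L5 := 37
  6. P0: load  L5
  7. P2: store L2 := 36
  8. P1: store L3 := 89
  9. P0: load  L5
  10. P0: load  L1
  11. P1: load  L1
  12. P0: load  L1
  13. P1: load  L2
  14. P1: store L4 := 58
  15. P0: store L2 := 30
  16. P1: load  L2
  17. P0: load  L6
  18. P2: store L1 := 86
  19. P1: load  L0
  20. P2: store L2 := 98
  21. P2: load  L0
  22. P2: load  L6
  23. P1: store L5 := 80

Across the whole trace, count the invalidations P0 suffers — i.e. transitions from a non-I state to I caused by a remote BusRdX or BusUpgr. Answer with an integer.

invalidations = 3

step 1: P2: load  L2  ⟶  IIS  (L2)  txn=BusRd  M[L2]=50
step 2: P0: load  L6  ⟶  SII  (L6)  txn=BusRd  M[L6]=70
step 3: P1: store L0 := 96  ⟶  IMI  (L0)  txn=BusRdX  M[L0]=80
step 4: P2: load  L5  ⟶  IIS  (L5)  txn=BusRd  M[L5]=30
step 5: P2: store L5 := 37  ⟶  IIM  (L5)  txn=BusRdX  M[L5]=30
step 6: P0: load  L5  ⟶  SIS  (L5)  txn=BusRd+Flush  M[L5]=37
step 7: P2: store L2 := 36  ⟶  IIM  (L2)  txn=BusRdX  M[L2]=50
step 8: P1: store L3 := 89  ⟶  IMI  (L3)  txn=BusRdX  M[L3]=40
step 9: P0: load  L5  ⟶  SIS  (L5)  txn=∅  M[L5]=37
step 10: P0: load  L1  ⟶  SII  (L1)  txn=BusRd  M[L1]=30
step 11: P1: load  L1  ⟶  SSI  (L1)  txn=BusRd  M[L1]=30
step 12: P0: load  L1  ⟶  SSI  (L1)  txn=∅  M[L1]=30
step 13: P1: load  L2  ⟶  ISS  (L2)  txn=BusRd+Flush  M[L2]=36
step 14: P1: store L4 := 58  ⟶  IMI  (L4)  txn=BusRdX  M[L4]=20
step 15: P0: store L2 := 30  ⟶  MII  (L2)  txn=BusRdX  M[L2]=36
step 16: P1: load  L2  ⟶  SSI  (L2)  txn=BusRd+Flush  M[L2]=30
step 17: P0: load  L6  ⟶  SII  (L6)  txn=∅  M[L6]=70
step 18: P2: store L1 := 86  ⟶  IIM  (L1)  txn=BusRdX  M[L1]=30
step 19: P1: load  L0  ⟶  IMI  (L0)  txn=∅  M[L0]=80
step 20: P2: store L2 := 98  ⟶  IIM  (L2)  txn=BusRdX  M[L2]=30
step 21: P2: load  L0  ⟶  ISS  (L0)  txn=BusRd+Flush  M[L0]=96
step 22: P2: load  L6  ⟶  SIS  (L6)  txn=BusRd  M[L6]=70
step 23: P1: store L5 := 80  ⟶  IMI  (L5)  txn=BusRdX  M[L5]=37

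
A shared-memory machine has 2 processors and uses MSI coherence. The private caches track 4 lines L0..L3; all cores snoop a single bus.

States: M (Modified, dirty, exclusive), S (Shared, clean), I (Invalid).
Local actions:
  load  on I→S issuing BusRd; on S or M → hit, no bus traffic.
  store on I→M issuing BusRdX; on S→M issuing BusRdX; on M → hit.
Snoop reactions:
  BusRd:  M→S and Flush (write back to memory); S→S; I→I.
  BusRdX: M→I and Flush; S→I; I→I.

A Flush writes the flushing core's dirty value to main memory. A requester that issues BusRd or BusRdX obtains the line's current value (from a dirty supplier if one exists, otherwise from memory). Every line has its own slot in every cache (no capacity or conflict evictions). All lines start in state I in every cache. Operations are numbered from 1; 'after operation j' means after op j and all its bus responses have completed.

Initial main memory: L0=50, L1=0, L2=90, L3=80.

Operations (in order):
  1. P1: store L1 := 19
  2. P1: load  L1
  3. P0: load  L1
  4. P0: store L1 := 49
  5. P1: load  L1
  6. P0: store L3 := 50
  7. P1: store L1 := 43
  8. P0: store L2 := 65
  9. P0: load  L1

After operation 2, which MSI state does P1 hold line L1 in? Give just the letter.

step 1: P1: store L1 := 19  ⟶  IM  (L1)  txn=BusRdX  M[L1]=0
step 2: P1: load  L1  ⟶  IM  (L1)  txn=∅  M[L1]=0
step 3: P0: load  L1  ⟶  SS  (L1)  txn=BusRd+Flush  M[L1]=19
step 4: P0: store L1 := 49  ⟶  MI  (L1)  txn=BusRdX  M[L1]=19
step 5: P1: load  L1  ⟶  SS  (L1)  txn=BusRd+Flush  M[L1]=49
step 6: P0: store L3 := 50  ⟶  MI  (L3)  txn=BusRdX  M[L3]=80
step 7: P1: store L1 := 43  ⟶  IM  (L1)  txn=BusRdX  M[L1]=49
step 8: P0: store L2 := 65  ⟶  MI  (L2)  txn=BusRdX  M[L2]=90
step 9: P0: load  L1  ⟶  SS  (L1)  txn=BusRd+Flush  M[L1]=43

state = M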